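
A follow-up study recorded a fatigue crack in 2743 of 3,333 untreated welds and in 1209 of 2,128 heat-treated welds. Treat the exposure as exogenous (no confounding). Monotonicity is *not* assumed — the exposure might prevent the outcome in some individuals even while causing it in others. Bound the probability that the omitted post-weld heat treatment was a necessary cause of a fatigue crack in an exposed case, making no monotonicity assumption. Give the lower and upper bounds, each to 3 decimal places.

0.310 ≤ PN ≤ 0.525

p₁ = P(outcome | exposed) = 2743/3333 = 0.82298
p₀ = P(outcome | unexposed) = 1209/2128 = 0.56814
Under exogeneity alone the bounds on PN are max{0,(p₁−p₀)/p₁} ≤ PN ≤ min{1,(1−p₀)/p₁}.
  lower = (p₁ − p₀)/p₁ = 0.25484 / 0.82298 ≈ 0.3097
  upper = min{1, (1 − p₀)/p₁} = 0.43186 / 0.82298 ≈ 0.5248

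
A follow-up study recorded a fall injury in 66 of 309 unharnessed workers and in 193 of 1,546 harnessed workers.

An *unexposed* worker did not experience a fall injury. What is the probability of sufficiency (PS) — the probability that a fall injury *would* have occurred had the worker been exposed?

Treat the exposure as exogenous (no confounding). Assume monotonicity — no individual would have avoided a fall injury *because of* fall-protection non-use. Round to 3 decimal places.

PS ≈ 0.101

p₁ = P(outcome | exposed) = 66/309 = 0.21359
p₀ = P(outcome | unexposed) = 193/1546 = 0.12484
Under exogeneity and monotonicity, PS = (p₁ − p₀) / (1 − p₀).
PS = (0.21359 − 0.12484) / (1 − 0.12484) = 0.088754 / 0.87516 ≈ 0.1014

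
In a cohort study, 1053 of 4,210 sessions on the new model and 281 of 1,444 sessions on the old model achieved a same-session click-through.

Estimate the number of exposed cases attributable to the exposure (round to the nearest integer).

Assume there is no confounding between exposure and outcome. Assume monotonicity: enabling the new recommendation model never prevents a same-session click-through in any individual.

p₁ = P(outcome | exposed) = 1053/4210 = 0.25012
p₀ = P(outcome | unexposed) = 281/1444 = 0.1946
PN = (p₁ − p₀)/p₁ = (0.25012 − 0.1946) / 0.25012 ≈ 0.22198.
Attributable cases ≈ PN × (exposed cases) = 0.22198 × 1053 ≈ 233.74.

about 234 cases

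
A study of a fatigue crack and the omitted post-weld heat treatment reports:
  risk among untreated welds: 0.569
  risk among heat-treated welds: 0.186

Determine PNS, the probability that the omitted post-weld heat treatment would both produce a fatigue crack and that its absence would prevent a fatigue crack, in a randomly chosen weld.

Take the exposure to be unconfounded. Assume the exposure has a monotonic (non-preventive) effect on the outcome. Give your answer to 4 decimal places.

Let p₁ = 0.569, p₀ = 0.186.
Under exogeneity and monotonicity, PNS = p₁ − p₀.
PNS = 0.569 − 0.186 = 0.383

PNS ≈ 0.3830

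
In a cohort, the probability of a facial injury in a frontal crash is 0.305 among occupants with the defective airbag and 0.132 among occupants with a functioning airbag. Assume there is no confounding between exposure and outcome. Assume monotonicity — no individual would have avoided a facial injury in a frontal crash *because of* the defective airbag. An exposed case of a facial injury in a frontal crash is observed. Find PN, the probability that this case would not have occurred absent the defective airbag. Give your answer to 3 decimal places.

PN ≈ 0.567

Let p₁ = 0.305, p₀ = 0.132.
Under exogeneity and monotonicity, PN = (p₁ − p₀) / p₁.
PN = (0.305 − 0.132) / 0.305 = 0.173 / 0.305 ≈ 0.5672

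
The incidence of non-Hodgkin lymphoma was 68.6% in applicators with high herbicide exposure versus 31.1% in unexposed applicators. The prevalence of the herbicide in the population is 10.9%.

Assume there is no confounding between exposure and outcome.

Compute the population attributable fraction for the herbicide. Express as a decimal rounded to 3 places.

PAF ≈ 0.116

p₁ = 0.686, p₀ = 0.311.
Overall risk P(Y=1) = π·p₁ + (1−π)·p₀ = 0.109×0.686 + 0.891×0.311 = 0.35187.
Under exogeneity, PAF = [P(Y=1) − p₀] / P(Y=1).
PAF = (0.35187 − 0.311) / 0.35187 ≈ 0.1162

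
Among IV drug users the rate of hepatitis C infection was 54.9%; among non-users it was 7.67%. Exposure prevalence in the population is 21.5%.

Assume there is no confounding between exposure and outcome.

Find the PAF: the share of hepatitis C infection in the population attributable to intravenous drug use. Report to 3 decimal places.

p₁ = 0.549, p₀ = 0.0767.
Overall risk P(Y=1) = π·p₁ + (1−π)·p₀ = 0.215×0.549 + 0.785×0.0767 = 0.17824.
Under exogeneity, PAF = [P(Y=1) − p₀] / P(Y=1).
PAF = (0.17824 − 0.0767) / 0.17824 ≈ 0.5697

PAF ≈ 0.570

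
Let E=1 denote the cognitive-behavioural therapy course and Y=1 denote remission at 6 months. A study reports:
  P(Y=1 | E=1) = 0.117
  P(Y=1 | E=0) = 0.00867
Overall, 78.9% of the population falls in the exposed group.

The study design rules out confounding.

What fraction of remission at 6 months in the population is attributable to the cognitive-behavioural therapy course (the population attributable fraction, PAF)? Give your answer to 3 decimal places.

PAF ≈ 0.908

Let p₁ = 0.117, p₀ = 0.00867.
Overall risk P(Y=1) = π·p₁ + (1−π)·p₀ = 0.789×0.117 + 0.211×0.00867 = 0.094142.
Under exogeneity, PAF = [P(Y=1) − p₀] / P(Y=1).
PAF = (0.094142 − 0.00867) / 0.094142 ≈ 0.9079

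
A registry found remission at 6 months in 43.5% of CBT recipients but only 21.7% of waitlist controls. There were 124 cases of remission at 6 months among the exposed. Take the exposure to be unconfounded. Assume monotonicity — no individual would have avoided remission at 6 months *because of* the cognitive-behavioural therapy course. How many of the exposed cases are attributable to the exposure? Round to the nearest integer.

about 62 cases

p₁ = 0.435, p₀ = 0.217.
PN = (p₁ − p₀)/p₁ = (0.435 − 0.217) / 0.435 ≈ 0.50115.
Attributable cases ≈ PN × (exposed cases) = 0.50115 × 124 ≈ 62.14.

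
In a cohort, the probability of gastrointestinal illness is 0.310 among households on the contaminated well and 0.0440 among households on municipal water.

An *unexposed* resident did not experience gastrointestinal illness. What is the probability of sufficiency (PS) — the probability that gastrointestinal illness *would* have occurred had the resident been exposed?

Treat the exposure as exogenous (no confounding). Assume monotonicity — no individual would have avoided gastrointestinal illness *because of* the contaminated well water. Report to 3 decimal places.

PS ≈ 0.278

Let p₁ = 0.31, p₀ = 0.044.
Under exogeneity and monotonicity, PS = (p₁ − p₀) / (1 − p₀).
PS = (0.31 − 0.044) / (1 − 0.044) = 0.266 / 0.956 ≈ 0.2782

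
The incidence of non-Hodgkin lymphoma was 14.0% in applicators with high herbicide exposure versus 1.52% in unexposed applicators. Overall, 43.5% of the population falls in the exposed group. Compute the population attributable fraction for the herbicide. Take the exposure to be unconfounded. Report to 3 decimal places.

PAF ≈ 0.781

p₁ = 0.14, p₀ = 0.0152.
Overall risk P(Y=1) = π·p₁ + (1−π)·p₀ = 0.435×0.14 + 0.565×0.0152 = 0.069488.
Under exogeneity, PAF = [P(Y=1) − p₀] / P(Y=1).
PAF = (0.069488 − 0.0152) / 0.069488 ≈ 0.7813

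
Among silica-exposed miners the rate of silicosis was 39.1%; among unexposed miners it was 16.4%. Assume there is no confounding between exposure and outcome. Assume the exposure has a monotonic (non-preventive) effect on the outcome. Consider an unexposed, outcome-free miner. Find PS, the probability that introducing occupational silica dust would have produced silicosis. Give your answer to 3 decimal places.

p₁ = 0.391, p₀ = 0.164.
Under exogeneity and monotonicity, PS = (p₁ − p₀) / (1 − p₀).
PS = (0.391 − 0.164) / (1 − 0.164) = 0.227 / 0.836 ≈ 0.2715

PS ≈ 0.272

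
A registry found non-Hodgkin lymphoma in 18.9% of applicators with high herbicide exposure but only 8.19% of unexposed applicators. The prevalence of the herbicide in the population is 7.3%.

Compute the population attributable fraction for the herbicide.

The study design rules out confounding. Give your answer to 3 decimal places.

p₁ = 0.189, p₀ = 0.0819.
Overall risk P(Y=1) = π·p₁ + (1−π)·p₀ = 0.073×0.189 + 0.927×0.0819 = 0.089718.
Under exogeneity, PAF = [P(Y=1) − p₀] / P(Y=1).
PAF = (0.089718 − 0.0819) / 0.089718 ≈ 0.0871

PAF ≈ 0.087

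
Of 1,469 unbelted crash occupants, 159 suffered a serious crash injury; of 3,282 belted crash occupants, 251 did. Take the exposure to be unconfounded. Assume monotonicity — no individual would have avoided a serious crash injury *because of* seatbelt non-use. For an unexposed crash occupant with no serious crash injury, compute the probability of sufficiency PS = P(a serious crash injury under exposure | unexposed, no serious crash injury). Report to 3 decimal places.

PS ≈ 0.034

p₁ = P(outcome | exposed) = 159/1469 = 0.10824
p₀ = P(outcome | unexposed) = 251/3282 = 0.076478
Under exogeneity and monotonicity, PS = (p₁ − p₀) / (1 − p₀).
PS = (0.10824 − 0.076478) / (1 − 0.076478) = 0.031759 / 0.92352 ≈ 0.0344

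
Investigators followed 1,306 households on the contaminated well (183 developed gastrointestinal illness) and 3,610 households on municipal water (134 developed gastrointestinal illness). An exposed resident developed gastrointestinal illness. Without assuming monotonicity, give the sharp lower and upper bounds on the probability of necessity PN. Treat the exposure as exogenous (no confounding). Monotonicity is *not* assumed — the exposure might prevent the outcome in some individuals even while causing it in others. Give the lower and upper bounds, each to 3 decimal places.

0.735 ≤ PN ≤ 1.000

p₁ = P(outcome | exposed) = 183/1306 = 0.14012
p₀ = P(outcome | unexposed) = 134/3610 = 0.037119
Under exogeneity alone the bounds on PN are max{0,(p₁−p₀)/p₁} ≤ PN ≤ min{1,(1−p₀)/p₁}.
  lower = (p₁ − p₀)/p₁ = 0.103 / 0.14012 ≈ 0.7351
  upper = min{1, (1 − p₀)/p₁} = 0.96288 / 0.14012 ≈ 6.8717 → capped at 1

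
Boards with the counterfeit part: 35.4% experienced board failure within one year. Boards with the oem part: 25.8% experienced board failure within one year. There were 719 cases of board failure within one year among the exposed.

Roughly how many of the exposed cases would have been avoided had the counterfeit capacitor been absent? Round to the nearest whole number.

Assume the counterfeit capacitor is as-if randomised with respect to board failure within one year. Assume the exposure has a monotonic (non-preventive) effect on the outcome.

about 195 cases

p₁ = 0.354, p₀ = 0.258.
PN = (p₁ − p₀)/p₁ = (0.354 − 0.258) / 0.354 ≈ 0.27119.
Attributable cases ≈ PN × (exposed cases) = 0.27119 × 719 ≈ 194.98.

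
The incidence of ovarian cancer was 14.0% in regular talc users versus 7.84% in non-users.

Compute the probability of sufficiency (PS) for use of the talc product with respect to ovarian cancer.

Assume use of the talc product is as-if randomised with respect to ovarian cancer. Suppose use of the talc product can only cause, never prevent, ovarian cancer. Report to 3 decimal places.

PS ≈ 0.067

p₁ = 0.14, p₀ = 0.0784.
Under exogeneity and monotonicity, PS = (p₁ − p₀) / (1 − p₀).
PS = (0.14 − 0.0784) / (1 − 0.0784) = 0.0616 / 0.9216 ≈ 0.0668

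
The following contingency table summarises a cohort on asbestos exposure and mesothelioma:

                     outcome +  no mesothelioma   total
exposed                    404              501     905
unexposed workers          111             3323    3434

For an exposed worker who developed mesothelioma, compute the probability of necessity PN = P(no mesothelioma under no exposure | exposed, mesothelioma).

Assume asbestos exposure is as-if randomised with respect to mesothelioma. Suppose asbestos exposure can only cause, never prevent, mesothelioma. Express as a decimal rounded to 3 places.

PN ≈ 0.928

p₁ = P(outcome | exposed) = 404/905 = 0.44641
p₀ = P(outcome | unexposed) = 111/3434 = 0.032324
Under exogeneity and monotonicity, PN = (p₁ − p₀)/p₁.
PN = (0.44641 − 0.032324) / 0.44641 ≈ 0.9276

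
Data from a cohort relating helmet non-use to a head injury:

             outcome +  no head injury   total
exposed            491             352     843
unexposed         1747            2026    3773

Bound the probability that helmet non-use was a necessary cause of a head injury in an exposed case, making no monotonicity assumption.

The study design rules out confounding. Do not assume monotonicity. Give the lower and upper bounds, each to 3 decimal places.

0.205 ≤ PN ≤ 0.922

p₁ = P(outcome | exposed) = 491/843 = 0.58244
p₀ = P(outcome | unexposed) = 1747/3773 = 0.46303
Under exogeneity alone the bounds on PN are max{0,(p₁−p₀)/p₁} ≤ PN ≤ min{1,(1−p₀)/p₁}.
  lower = (p₁ − p₀)/p₁ = 0.11942 / 0.58244 ≈ 0.2050
  upper = min{1, (1 − p₀)/p₁} = 0.53697 / 0.58244 ≈ 0.9219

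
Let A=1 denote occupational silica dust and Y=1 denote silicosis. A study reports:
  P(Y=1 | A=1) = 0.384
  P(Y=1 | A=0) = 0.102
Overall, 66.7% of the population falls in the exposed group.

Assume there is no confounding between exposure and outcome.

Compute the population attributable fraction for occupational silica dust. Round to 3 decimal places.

PAF ≈ 0.648

Let p₁ = 0.384, p₀ = 0.102.
Overall risk P(Y=1) = π·p₁ + (1−π)·p₀ = 0.667×0.384 + 0.333×0.102 = 0.29009.
Under exogeneity, PAF = [P(Y=1) − p₀] / P(Y=1).
PAF = (0.29009 − 0.102) / 0.29009 ≈ 0.6484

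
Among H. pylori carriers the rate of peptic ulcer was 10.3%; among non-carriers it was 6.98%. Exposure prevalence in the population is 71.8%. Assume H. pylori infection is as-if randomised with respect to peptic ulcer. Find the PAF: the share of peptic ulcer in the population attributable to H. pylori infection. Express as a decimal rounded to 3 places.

PAF ≈ 0.255

p₁ = 0.103, p₀ = 0.0698.
Overall risk P(Y=1) = π·p₁ + (1−π)·p₀ = 0.718×0.103 + 0.282×0.0698 = 0.093638.
Under exogeneity, PAF = [P(Y=1) − p₀] / P(Y=1).
PAF = (0.093638 − 0.0698) / 0.093638 ≈ 0.2546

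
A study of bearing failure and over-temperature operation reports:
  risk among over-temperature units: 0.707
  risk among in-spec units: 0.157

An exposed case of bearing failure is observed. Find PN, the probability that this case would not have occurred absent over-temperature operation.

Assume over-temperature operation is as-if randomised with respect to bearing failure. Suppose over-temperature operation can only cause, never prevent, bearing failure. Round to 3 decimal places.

Let p₁ = 0.707, p₀ = 0.157.
Under exogeneity and monotonicity, PN = (p₁ − p₀) / p₁.
PN = (0.707 − 0.157) / 0.707 = 0.55 / 0.707 ≈ 0.7779

PN ≈ 0.778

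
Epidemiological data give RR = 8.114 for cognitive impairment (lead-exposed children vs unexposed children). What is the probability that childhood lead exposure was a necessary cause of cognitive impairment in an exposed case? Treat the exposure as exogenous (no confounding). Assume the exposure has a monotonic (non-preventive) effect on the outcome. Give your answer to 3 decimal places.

Under exogeneity and monotonicity, PN = (RR − 1) / RR = 1 − 1/RR.
PN = (8.114 − 1) / 8.114 = 7.114 / 8.114 ≈ 0.8768

PN ≈ 0.877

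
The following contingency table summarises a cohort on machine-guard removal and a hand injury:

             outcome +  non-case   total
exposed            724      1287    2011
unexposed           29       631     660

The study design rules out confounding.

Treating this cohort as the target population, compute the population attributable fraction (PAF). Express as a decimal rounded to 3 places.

PAF ≈ 0.844

p₁ = P(outcome | exposed) = 724/2011 = 0.36002
p₀ = P(outcome | unexposed) = 29/660 = 0.043939
Exposure prevalence π = 2011/2671 = 0.7529; overall risk P(Y=1) = 0.28192.
Under exogeneity, PAF = [P(Y=1) − p₀]/P(Y=1).
PAF = (0.28192 − 0.043939) / 0.28192 ≈ 0.8441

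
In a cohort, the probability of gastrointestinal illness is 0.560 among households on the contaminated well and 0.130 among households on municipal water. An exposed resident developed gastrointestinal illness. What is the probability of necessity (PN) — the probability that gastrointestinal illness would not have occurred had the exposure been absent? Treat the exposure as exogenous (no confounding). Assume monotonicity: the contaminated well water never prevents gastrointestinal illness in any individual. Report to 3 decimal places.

Let p₁ = 0.56, p₀ = 0.13.
Under exogeneity and monotonicity, PN = (p₁ − p₀) / p₁.
PN = (0.56 − 0.13) / 0.56 = 0.43 / 0.56 ≈ 0.7679

PN ≈ 0.768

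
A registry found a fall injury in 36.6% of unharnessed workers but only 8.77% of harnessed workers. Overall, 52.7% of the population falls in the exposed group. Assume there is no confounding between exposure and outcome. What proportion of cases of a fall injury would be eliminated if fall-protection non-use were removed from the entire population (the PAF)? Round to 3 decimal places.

PAF ≈ 0.626

p₁ = 0.366, p₀ = 0.0877.
Overall risk P(Y=1) = π·p₁ + (1−π)·p₀ = 0.527×0.366 + 0.473×0.0877 = 0.23436.
Under exogeneity, PAF = [P(Y=1) − p₀] / P(Y=1).
PAF = (0.23436 − 0.0877) / 0.23436 ≈ 0.6258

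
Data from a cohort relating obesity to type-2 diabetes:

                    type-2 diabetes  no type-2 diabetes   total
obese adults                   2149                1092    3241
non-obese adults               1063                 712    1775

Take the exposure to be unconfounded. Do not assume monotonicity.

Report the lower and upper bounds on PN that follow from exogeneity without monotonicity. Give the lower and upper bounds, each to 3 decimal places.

p₁ = P(outcome | exposed) = 2149/3241 = 0.66307
p₀ = P(outcome | unexposed) = 1063/1775 = 0.59887
Under exogeneity alone the bounds on PN are max{0,(p₁−p₀)/p₁} ≤ PN ≤ min{1,(1−p₀)/p₁}.
  lower = (p₁ − p₀)/p₁ = 0.064194 / 0.66307 ≈ 0.0968
  upper = min{1, (1 − p₀)/p₁} = 0.40113 / 0.66307 ≈ 0.6050

0.097 ≤ PN ≤ 0.605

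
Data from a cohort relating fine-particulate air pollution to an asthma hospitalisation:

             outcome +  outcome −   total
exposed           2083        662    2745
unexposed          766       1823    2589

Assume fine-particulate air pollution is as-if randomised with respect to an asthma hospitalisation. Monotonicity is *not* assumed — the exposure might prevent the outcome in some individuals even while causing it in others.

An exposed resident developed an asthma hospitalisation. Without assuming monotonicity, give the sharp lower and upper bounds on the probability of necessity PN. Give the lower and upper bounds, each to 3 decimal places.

p₁ = P(outcome | exposed) = 2083/2745 = 0.75883
p₀ = P(outcome | unexposed) = 766/2589 = 0.29587
Under exogeneity alone the bounds on PN are max{0,(p₁−p₀)/p₁} ≤ PN ≤ min{1,(1−p₀)/p₁}.
  lower = (p₁ − p₀)/p₁ = 0.46297 / 0.75883 ≈ 0.6101
  upper = min{1, (1 − p₀)/p₁} = 0.70413 / 0.75883 ≈ 0.9279

0.610 ≤ PN ≤ 0.928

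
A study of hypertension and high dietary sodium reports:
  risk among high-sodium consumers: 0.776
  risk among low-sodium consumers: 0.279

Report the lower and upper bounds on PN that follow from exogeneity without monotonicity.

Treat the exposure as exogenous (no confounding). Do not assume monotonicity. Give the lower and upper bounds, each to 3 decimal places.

Let p₁ = 0.776, p₀ = 0.279.
Under exogeneity alone the bounds on PN are max{0,(p₁−p₀)/p₁} ≤ PN ≤ min{1,(1−p₀)/p₁}.
  lower = (p₁ − p₀)/p₁ = 0.497 / 0.776 ≈ 0.6405
  upper = min{1, (1 − p₀)/p₁} = 0.721 / 0.776 ≈ 0.9291

0.640 ≤ PN ≤ 0.929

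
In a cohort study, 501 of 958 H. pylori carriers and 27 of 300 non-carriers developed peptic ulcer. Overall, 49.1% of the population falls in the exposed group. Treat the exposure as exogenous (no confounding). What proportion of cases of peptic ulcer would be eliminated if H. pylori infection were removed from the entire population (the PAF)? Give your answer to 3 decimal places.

PAF ≈ 0.703

p₁ = P(outcome | exposed) = 501/958 = 0.52296
p₀ = P(outcome | unexposed) = 27/300 = 0.09
Overall risk P(Y=1) = π·p₁ + (1−π)·p₀ = 0.491×0.52296 + 0.509×0.09 = 0.30259.
Under exogeneity, PAF = [P(Y=1) − p₀] / P(Y=1).
PAF = (0.30259 − 0.09) / 0.30259 ≈ 0.7026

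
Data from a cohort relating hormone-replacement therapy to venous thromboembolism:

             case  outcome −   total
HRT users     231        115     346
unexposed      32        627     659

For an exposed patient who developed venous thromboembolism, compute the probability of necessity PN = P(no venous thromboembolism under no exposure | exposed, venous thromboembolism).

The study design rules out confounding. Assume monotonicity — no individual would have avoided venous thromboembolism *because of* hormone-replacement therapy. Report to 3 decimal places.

PN ≈ 0.927

p₁ = P(outcome | exposed) = 231/346 = 0.66763
p₀ = P(outcome | unexposed) = 32/659 = 0.048558
Under exogeneity and monotonicity, PN = (p₁ − p₀)/p₁.
PN = (0.66763 − 0.048558) / 0.66763 ≈ 0.9273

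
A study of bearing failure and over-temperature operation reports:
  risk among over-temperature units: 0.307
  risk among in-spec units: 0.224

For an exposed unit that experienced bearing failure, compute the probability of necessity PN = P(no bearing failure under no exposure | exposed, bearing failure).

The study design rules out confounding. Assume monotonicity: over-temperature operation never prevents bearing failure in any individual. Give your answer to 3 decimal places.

PN ≈ 0.270

Let p₁ = 0.307, p₀ = 0.224.
Under exogeneity and monotonicity, PN = (p₁ − p₀) / p₁.
PN = (0.307 − 0.224) / 0.307 = 0.083 / 0.307 ≈ 0.2704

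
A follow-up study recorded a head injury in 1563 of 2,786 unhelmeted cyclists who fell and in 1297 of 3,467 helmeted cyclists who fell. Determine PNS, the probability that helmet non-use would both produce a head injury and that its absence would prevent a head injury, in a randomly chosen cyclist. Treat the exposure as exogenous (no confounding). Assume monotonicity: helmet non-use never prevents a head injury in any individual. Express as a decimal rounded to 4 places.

PNS ≈ 0.1869

p₁ = P(outcome | exposed) = 1563/2786 = 0.56102
p₀ = P(outcome | unexposed) = 1297/3467 = 0.3741
Under exogeneity and monotonicity, PNS = p₁ − p₀.
PNS = 0.56102 − 0.3741 = 0.18692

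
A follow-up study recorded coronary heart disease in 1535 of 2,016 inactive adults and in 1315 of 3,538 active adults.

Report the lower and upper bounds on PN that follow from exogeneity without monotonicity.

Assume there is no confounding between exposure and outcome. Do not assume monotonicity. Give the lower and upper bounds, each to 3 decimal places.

p₁ = P(outcome | exposed) = 1535/2016 = 0.76141
p₀ = P(outcome | unexposed) = 1315/3538 = 0.37168
Under exogeneity alone the bounds on PN are max{0,(p₁−p₀)/p₁} ≤ PN ≤ min{1,(1−p₀)/p₁}.
  lower = (p₁ − p₀)/p₁ = 0.38973 / 0.76141 ≈ 0.5119
  upper = min{1, (1 − p₀)/p₁} = 0.62832 / 0.76141 ≈ 0.8252

0.512 ≤ PN ≤ 0.825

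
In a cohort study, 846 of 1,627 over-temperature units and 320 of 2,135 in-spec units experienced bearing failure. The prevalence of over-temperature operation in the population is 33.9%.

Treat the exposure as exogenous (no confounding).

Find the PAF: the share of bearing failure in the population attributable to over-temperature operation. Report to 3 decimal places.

PAF ≈ 0.456

p₁ = P(outcome | exposed) = 846/1627 = 0.51998
p₀ = P(outcome | unexposed) = 320/2135 = 0.14988
Overall risk P(Y=1) = π·p₁ + (1−π)·p₀ = 0.339×0.51998 + 0.661×0.14988 = 0.27534.
Under exogeneity, PAF = [P(Y=1) − p₀] / P(Y=1).
PAF = (0.27534 − 0.14988) / 0.27534 ≈ 0.4557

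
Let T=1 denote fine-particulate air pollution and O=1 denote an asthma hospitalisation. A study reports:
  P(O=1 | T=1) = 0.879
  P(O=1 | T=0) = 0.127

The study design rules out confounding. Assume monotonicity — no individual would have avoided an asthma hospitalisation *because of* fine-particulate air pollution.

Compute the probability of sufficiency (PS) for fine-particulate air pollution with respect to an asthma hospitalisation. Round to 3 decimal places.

PS ≈ 0.861

Let p₁ = 0.879, p₀ = 0.127.
Under exogeneity and monotonicity, PS = (p₁ − p₀) / (1 − p₀).
PS = (0.879 − 0.127) / (1 − 0.127) = 0.752 / 0.873 ≈ 0.8614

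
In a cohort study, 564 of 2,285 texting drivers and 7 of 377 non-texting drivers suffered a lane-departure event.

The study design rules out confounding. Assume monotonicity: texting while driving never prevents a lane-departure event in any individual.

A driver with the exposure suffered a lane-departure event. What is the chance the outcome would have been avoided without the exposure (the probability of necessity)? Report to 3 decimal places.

PN ≈ 0.925

p₁ = P(outcome | exposed) = 564/2285 = 0.24683
p₀ = P(outcome | unexposed) = 7/377 = 0.018568
Under exogeneity and monotonicity, PN = (p₁ − p₀) / p₁.
PN = (0.24683 − 0.018568) / 0.24683 = 0.22826 / 0.24683 ≈ 0.9248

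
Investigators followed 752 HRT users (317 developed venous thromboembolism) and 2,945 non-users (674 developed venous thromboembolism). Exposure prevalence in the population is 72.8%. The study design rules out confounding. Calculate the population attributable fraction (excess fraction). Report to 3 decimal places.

PAF ≈ 0.380

p₁ = P(outcome | exposed) = 317/752 = 0.42154
p₀ = P(outcome | unexposed) = 674/2945 = 0.22886
Overall risk P(Y=1) = π·p₁ + (1−π)·p₀ = 0.728×0.42154 + 0.272×0.22886 = 0.36913.
Under exogeneity, PAF = [P(Y=1) − p₀] / P(Y=1).
PAF = (0.36913 − 0.22886) / 0.36913 ≈ 0.3800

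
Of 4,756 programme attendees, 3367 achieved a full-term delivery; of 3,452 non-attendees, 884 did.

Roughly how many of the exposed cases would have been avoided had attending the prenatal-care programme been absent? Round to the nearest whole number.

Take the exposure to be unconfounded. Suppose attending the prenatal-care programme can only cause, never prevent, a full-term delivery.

about 2149 cases

p₁ = P(outcome | exposed) = 3367/4756 = 0.70795
p₀ = P(outcome | unexposed) = 884/3452 = 0.25608
PN = (p₁ − p₀)/p₁ = (0.70795 − 0.25608) / 0.70795 ≈ 0.63827.
Attributable cases ≈ PN × (exposed cases) = 0.63827 × 3367 ≈ 2149.07.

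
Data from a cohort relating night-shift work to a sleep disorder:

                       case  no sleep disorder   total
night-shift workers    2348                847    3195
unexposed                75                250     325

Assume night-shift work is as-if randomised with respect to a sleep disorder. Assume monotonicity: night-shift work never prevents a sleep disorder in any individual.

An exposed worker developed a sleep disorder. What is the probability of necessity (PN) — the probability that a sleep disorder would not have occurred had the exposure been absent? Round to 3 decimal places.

PN ≈ 0.686

p₁ = P(outcome | exposed) = 2348/3195 = 0.7349
p₀ = P(outcome | unexposed) = 75/325 = 0.23077
Under exogeneity and monotonicity, PN = (p₁ − p₀) / p₁.
PN = (0.7349 − 0.23077) / 0.7349 = 0.50413 / 0.7349 ≈ 0.6860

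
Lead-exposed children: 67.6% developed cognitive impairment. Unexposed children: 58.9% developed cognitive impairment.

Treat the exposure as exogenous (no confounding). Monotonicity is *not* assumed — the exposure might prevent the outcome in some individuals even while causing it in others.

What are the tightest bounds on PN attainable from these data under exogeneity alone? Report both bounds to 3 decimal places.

p₁ = 0.676, p₀ = 0.589.
Under exogeneity alone the bounds on PN are max{0,(p₁−p₀)/p₁} ≤ PN ≤ min{1,(1−p₀)/p₁}.
  lower = (p₁ − p₀)/p₁ = 0.087 / 0.676 ≈ 0.1287
  upper = min{1, (1 − p₀)/p₁} = 0.411 / 0.676 ≈ 0.6080

0.129 ≤ PN ≤ 0.608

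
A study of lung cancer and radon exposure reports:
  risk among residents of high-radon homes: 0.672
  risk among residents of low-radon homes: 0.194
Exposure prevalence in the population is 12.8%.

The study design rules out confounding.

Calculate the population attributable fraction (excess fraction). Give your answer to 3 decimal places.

PAF ≈ 0.240

Let p₁ = 0.672, p₀ = 0.194.
Overall risk P(Y=1) = π·p₁ + (1−π)·p₀ = 0.128×0.672 + 0.872×0.194 = 0.25518.
Under exogeneity, PAF = [P(Y=1) − p₀] / P(Y=1).
PAF = (0.25518 − 0.194) / 0.25518 ≈ 0.2398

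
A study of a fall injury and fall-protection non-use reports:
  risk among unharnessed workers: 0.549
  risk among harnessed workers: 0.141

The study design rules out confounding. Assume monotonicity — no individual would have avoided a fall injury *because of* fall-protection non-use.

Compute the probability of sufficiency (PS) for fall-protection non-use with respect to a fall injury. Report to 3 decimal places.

PS ≈ 0.475

Let p₁ = 0.549, p₀ = 0.141.
Under exogeneity and monotonicity, PS = (p₁ − p₀) / (1 − p₀).
PS = (0.549 − 0.141) / (1 − 0.141) = 0.408 / 0.859 ≈ 0.4750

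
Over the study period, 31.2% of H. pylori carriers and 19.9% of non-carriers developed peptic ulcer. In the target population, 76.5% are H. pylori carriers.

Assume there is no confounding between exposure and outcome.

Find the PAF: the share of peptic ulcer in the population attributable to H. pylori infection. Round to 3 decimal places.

PAF ≈ 0.303

p₁ = 0.312, p₀ = 0.199.
Overall risk P(Y=1) = π·p₁ + (1−π)·p₀ = 0.765×0.312 + 0.235×0.199 = 0.28545.
Under exogeneity, PAF = [P(Y=1) − p₀] / P(Y=1).
PAF = (0.28545 − 0.199) / 0.28545 ≈ 0.3028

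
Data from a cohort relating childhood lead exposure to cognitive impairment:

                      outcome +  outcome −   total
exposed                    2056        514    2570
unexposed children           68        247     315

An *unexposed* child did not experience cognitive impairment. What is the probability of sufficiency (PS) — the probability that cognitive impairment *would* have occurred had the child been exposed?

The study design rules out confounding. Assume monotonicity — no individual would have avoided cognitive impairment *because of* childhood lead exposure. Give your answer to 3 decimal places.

PS ≈ 0.745

p₁ = P(outcome | exposed) = 2056/2570 = 0.8
p₀ = P(outcome | unexposed) = 68/315 = 0.21587
Under exogeneity and monotonicity, PS = (p₁ − p₀)/(1 − p₀).
PS = (0.8 − 0.21587) / 0.78413 ≈ 0.7449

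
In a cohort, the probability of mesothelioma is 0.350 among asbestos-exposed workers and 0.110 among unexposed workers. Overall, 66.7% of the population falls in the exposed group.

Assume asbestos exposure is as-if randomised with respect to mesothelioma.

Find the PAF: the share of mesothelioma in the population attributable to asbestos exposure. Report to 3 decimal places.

PAF ≈ 0.593

Let p₁ = 0.35, p₀ = 0.11.
Overall risk P(Y=1) = π·p₁ + (1−π)·p₀ = 0.667×0.35 + 0.333×0.11 = 0.27008.
Under exogeneity, PAF = [P(Y=1) − p₀] / P(Y=1).
PAF = (0.27008 − 0.11) / 0.27008 ≈ 0.5927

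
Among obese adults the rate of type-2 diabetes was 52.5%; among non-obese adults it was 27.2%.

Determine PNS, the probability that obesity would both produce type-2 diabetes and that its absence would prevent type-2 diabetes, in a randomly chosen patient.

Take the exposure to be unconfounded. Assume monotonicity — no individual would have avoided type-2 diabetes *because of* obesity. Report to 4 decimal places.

PNS ≈ 0.2530

p₁ = 0.525, p₀ = 0.272.
Under exogeneity and monotonicity, PNS = p₁ − p₀.
PNS = 0.525 − 0.272 = 0.253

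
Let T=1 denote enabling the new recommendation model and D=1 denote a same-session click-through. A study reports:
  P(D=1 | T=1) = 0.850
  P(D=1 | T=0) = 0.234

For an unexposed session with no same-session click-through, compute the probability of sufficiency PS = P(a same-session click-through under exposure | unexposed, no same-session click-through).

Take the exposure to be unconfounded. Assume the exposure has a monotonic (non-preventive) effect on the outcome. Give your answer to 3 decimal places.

Let p₁ = 0.85, p₀ = 0.234.
Under exogeneity and monotonicity, PS = (p₁ − p₀) / (1 − p₀).
PS = (0.85 − 0.234) / (1 − 0.234) = 0.616 / 0.766 ≈ 0.8042

PS ≈ 0.804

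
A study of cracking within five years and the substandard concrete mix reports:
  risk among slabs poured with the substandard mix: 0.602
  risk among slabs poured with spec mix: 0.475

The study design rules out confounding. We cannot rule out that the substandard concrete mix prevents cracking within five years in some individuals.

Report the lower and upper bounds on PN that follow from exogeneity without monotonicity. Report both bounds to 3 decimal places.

Let p₁ = 0.602, p₀ = 0.475.
Under exogeneity alone the bounds on PN are max{0,(p₁−p₀)/p₁} ≤ PN ≤ min{1,(1−p₀)/p₁}.
  lower = (p₁ − p₀)/p₁ = 0.127 / 0.602 ≈ 0.2110
  upper = min{1, (1 − p₀)/p₁} = 0.525 / 0.602 ≈ 0.8721

0.211 ≤ PN ≤ 0.872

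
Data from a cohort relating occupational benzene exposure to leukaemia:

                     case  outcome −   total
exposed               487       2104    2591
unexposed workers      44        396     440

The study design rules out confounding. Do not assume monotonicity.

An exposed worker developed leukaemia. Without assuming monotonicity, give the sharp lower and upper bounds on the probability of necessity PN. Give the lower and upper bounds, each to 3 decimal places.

p₁ = P(outcome | exposed) = 487/2591 = 0.18796
p₀ = P(outcome | unexposed) = 44/440 = 0.1
Under exogeneity alone the bounds on PN are max{0,(p₁−p₀)/p₁} ≤ PN ≤ min{1,(1−p₀)/p₁}.
  lower = (p₁ − p₀)/p₁ = 0.087958 / 0.18796 ≈ 0.4680
  upper = min{1, (1 − p₀)/p₁} = 0.9 / 0.18796 ≈ 4.7883 → capped at 1

0.468 ≤ PN ≤ 1.000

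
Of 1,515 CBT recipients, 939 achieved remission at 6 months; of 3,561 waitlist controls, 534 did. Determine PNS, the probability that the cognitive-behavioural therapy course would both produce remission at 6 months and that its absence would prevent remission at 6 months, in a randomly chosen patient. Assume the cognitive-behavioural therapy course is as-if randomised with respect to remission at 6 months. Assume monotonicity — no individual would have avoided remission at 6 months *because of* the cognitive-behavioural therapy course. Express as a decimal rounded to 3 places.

PNS ≈ 0.470

p₁ = P(outcome | exposed) = 939/1515 = 0.6198
p₀ = P(outcome | unexposed) = 534/3561 = 0.14996
Under exogeneity and monotonicity, PNS = p₁ − p₀.
PNS = 0.6198 − 0.14996 = 0.46984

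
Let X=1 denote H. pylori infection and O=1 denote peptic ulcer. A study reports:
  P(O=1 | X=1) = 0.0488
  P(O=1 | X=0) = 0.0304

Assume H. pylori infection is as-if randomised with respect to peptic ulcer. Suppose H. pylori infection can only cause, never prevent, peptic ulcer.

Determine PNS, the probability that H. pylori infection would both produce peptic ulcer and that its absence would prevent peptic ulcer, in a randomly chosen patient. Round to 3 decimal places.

PNS ≈ 0.018

Let p₁ = 0.0488, p₀ = 0.0304.
Under exogeneity and monotonicity, PNS = p₁ − p₀.
PNS = 0.0488 − 0.0304 = 0.0184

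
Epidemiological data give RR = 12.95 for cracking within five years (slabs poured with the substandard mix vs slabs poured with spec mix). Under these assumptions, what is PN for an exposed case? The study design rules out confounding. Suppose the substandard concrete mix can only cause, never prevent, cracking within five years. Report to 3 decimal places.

Under exogeneity and monotonicity, PN = (RR − 1) / RR = 1 − 1/RR.
PN = (12.95 − 1) / 12.95 = 11.95 / 12.95 ≈ 0.9228

PN ≈ 0.923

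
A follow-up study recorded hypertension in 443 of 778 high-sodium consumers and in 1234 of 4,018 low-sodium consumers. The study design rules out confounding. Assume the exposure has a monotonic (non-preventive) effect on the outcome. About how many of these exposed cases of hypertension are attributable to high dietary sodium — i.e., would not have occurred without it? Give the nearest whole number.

p₁ = P(outcome | exposed) = 443/778 = 0.56941
p₀ = P(outcome | unexposed) = 1234/4018 = 0.30712
PN = (p₁ − p₀)/p₁ = (0.56941 − 0.30712) / 0.56941 ≈ 0.46064.
Attributable cases ≈ PN × (exposed cases) = 0.46064 × 443 ≈ 204.06.

about 204 cases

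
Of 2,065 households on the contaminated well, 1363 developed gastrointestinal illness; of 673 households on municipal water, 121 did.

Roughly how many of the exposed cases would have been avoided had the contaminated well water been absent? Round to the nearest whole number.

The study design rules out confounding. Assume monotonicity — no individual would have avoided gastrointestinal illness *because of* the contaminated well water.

about 992 cases

p₁ = P(outcome | exposed) = 1363/2065 = 0.66005
p₀ = P(outcome | unexposed) = 121/673 = 0.17979
PN = (p₁ − p₀)/p₁ = (0.66005 − 0.17979) / 0.66005 ≈ 0.72761.
Attributable cases ≈ PN × (exposed cases) = 0.72761 × 1363 ≈ 991.73.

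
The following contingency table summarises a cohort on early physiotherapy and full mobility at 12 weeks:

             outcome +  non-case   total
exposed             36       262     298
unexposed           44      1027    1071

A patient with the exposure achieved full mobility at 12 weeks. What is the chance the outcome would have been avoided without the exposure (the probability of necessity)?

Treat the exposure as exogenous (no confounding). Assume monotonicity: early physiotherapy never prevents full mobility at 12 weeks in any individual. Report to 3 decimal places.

p₁ = P(outcome | exposed) = 36/298 = 0.12081
p₀ = P(outcome | unexposed) = 44/1071 = 0.041083
Under exogeneity and monotonicity, PN = (p₁ − p₀)/p₁.
PN = (0.12081 − 0.041083) / 0.12081 ≈ 0.6599

PN ≈ 0.660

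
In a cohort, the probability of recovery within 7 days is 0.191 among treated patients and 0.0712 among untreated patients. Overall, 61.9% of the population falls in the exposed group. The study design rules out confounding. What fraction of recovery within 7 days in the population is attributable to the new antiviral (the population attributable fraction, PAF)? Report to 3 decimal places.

PAF ≈ 0.510

Let p₁ = 0.191, p₀ = 0.0712.
Overall risk P(Y=1) = π·p₁ + (1−π)·p₀ = 0.619×0.191 + 0.381×0.0712 = 0.14536.
Under exogeneity, PAF = [P(Y=1) − p₀] / P(Y=1).
PAF = (0.14536 − 0.0712) / 0.14536 ≈ 0.5102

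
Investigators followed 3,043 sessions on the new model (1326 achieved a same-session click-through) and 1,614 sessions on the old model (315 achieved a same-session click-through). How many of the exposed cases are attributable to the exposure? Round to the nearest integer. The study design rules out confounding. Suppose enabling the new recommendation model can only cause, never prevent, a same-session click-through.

p₁ = P(outcome | exposed) = 1326/3043 = 0.43575
p₀ = P(outcome | unexposed) = 315/1614 = 0.19517
PN = (p₁ − p₀)/p₁ = (0.43575 − 0.19517) / 0.43575 ≈ 0.55212.
Attributable cases ≈ PN × (exposed cases) = 0.55212 × 1326 ≈ 732.11.

about 732 cases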